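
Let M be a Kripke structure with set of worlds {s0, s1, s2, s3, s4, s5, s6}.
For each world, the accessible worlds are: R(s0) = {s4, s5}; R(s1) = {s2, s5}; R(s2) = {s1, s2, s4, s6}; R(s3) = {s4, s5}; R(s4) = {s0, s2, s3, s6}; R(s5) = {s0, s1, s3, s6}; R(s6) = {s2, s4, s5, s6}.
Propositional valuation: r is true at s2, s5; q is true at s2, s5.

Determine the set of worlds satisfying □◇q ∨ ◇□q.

s2, s4, s5

Let φ = □◇q ∨ ◇□q. Evaluate φ at each world:
  s0 (successors {s4, s5}): φ is false.
  s1 (successors {s2, s5}): φ is false.
  s2 (successors {s1, s2, s4, s6}): φ is true.
  s3 (successors {s4, s5}): φ is false.
  s4 (successors {s0, s2, s3, s6}): φ is true.
  s5 (successors {s0, s1, s3, s6}): φ is true.
  s6 (successors {s2, s4, s5, s6}): φ is false.
For instance, at s6:
  At s6: □◇q is false, ◇□q is false, so □◇q ∨ ◇□q is false.
    At s6: □◇q requires ◇q at every successor {s2, s4, s5, s6}.
      ◇q fails at s5, so □◇q is false at s6.
    At s6: ◇□q requires □q at some successor in {s2, s4, s5, s6}.
      At s2: □q is false.
      At s4: □q is false.
      At s5: □q is false.
      At s6: □q is false.
    So ◇□q is false at s6.
Satisfying worlds: {s2, s4, s5}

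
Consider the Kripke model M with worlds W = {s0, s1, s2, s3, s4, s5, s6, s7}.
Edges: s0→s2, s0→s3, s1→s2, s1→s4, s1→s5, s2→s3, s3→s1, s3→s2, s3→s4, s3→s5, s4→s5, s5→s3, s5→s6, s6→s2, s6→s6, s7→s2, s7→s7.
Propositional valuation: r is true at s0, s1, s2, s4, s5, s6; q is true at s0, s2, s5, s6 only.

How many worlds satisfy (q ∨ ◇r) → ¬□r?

Let φ = (q ∨ ◇r) → ¬□r. Evaluate φ at each world:
  s0 (successors {s2, s3}): φ is true.
  s1 (successors {s2, s4, s5}): φ is false.
  s2 (successors {s3}): φ is true.
  s3 (successors {s1, s2, s4, s5}): φ is false.
  s4 (successors {s5}): φ is false.
  s5 (successors {s3, s6}): φ is true.
  s6 (successors {s2, s6}): φ is false.
  s7 (successors {s2, s7}): φ is true.
For instance, at s3:
  At s3: q ∨ ◇r is true, ¬□r is false, so (q ∨ ◇r) → ¬□r is false.
    At s3: q is false, ◇r is true, so q ∨ ◇r is true.
      At s3: ◇r requires r at some successor in {s1, s2, s4, s5}.
        r holds at s1, so ◇r is true at s3.
    At s3: □r is true, so ¬□r is false.
      At s3: □r requires r at every successor {s1, s2, s4, s5}.
        At s1: r is true.
        At s2: r is true.
        At s4: r is true.
        At s5: r is true.
      So □r is true at s3.
Satisfying worlds: {s0, s2, s5, s7}

4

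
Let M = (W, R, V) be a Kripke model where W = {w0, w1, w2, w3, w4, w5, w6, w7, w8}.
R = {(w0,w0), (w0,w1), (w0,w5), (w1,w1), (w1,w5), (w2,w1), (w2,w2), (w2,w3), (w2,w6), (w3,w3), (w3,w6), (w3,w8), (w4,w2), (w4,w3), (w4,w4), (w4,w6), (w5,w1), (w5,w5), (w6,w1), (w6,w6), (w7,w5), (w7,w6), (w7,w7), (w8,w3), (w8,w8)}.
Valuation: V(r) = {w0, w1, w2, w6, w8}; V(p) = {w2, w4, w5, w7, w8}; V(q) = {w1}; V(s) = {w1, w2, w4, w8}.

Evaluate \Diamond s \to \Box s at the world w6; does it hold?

No

Recall that \Box ψ holds at a world iff ψ holds at every accessible world, and \Diamond ψ holds iff ψ holds at some accessible world.
At w6: \Diamond s is true, \Box s is false, so \Diamond s \to \Box s is false.
  At w6: \Diamond s requires s at some successor in {w1, w6}.
    s holds at w1, so \Diamond s is true at w6.
  At w6: \Box s requires s at every successor {w1, w6}.
    s fails at w6, so \Box s is false at w6.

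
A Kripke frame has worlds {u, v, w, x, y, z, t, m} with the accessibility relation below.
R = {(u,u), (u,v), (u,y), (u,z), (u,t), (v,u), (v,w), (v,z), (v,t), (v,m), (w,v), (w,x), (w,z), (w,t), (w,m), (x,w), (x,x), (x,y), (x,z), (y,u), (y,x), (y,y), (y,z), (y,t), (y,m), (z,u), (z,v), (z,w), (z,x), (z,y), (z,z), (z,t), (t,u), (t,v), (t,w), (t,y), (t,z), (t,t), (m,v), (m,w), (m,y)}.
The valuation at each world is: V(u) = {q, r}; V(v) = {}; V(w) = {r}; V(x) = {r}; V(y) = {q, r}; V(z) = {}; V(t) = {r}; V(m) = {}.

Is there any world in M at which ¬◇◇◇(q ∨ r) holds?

Let φ = ¬◇◇◇(q ∨ r). Evaluate φ at each world:
  u (successors {u, v, y, z, t}): φ is false.
  v (successors {u, w, z, t, m}): φ is false.
  w (successors {v, x, z, t, m}): φ is false.
  x (successors {w, x, y, z}): φ is false.
  y (successors {u, x, y, z, t, m}): φ is false.
  z (successors {u, v, w, x, y, z, t}): φ is false.
  t (successors {u, v, w, y, z, t}): φ is false.
  m (successors {v, w, y}): φ is false.
For instance, at z:
  At z: ◇◇◇(q ∨ r) is true, so ¬◇◇◇(q ∨ r) is false.
    At z: ◇◇◇(q ∨ r) requires ◇◇(q ∨ r) at some successor in {u, v, w, x, y, z, t}.
      ◇◇(q ∨ r) holds at u, so ◇◇◇(q ∨ r) is true at z.

No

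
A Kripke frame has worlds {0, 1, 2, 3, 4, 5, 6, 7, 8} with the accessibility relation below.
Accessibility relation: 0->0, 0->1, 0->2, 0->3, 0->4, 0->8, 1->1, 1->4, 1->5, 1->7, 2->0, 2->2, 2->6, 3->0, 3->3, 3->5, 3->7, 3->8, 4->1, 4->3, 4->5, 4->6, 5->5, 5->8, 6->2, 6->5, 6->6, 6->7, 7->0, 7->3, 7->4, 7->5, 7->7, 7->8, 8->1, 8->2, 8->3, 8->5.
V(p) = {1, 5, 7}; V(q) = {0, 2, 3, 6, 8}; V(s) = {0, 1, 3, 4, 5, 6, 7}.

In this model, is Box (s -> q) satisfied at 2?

Yes

Recall that Box ψ holds at a world iff ψ holds at every accessible world, and Dia ψ holds iff ψ holds at some accessible world.
At 2: Box (s -> q) requires s -> q at every successor {0, 2, 6}.
  At 0: s -> q is true.
  At 2: s -> q is true.
  At 6: s -> q is true.
So Box (s -> q) is true at 2.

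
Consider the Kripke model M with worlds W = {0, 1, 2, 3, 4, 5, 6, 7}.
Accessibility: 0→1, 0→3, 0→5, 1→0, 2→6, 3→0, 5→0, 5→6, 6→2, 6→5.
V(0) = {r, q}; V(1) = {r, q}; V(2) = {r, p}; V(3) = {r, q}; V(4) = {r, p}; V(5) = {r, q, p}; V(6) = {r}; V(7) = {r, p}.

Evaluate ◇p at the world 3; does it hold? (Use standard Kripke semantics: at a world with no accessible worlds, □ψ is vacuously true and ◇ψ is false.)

No

At 3: ◇p requires p at some successor in {0}.
  At 0: p is false.
So ◇p is false at 3.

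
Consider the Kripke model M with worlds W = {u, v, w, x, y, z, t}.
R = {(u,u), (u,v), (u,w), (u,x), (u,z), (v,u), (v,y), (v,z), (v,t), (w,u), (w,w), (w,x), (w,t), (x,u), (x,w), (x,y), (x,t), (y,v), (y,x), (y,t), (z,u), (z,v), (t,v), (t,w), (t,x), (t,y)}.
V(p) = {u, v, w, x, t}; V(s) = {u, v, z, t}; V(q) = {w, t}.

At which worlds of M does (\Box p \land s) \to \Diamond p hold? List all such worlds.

Let φ = (\Box p \land s) \to \Diamond p. Evaluate φ at each world:
  u (successors {u, v, w, x, z}): φ is true.
  v (successors {u, y, z, t}): φ is true.
  w (successors {u, w, x, t}): φ is true.
  x (successors {u, w, y, t}): φ is true.
  y (successors {v, x, t}): φ is true.
  z (successors {u, v}): φ is true.
  t (successors {v, w, x, y}): φ is true.
For instance, at y:
  At y: \Box p \land s is false, \Diamond p is true, so (\Box p \land s) \to \Diamond p is true.
    At y: \Box p is true, s is false, so \Box p \land s is false.
      At y: \Box p requires p at every successor {v, x, t}.
        At v: p is true.
        At x: p is true.
        At t: p is true.
      So \Box p is true at y.
    At y: \Diamond p requires p at some successor in {v, x, t}.
      p holds at v, so \Diamond p is true at y.
Satisfying worlds: {u, v, w, x, y, z, t}

u, v, w, x, y, z, t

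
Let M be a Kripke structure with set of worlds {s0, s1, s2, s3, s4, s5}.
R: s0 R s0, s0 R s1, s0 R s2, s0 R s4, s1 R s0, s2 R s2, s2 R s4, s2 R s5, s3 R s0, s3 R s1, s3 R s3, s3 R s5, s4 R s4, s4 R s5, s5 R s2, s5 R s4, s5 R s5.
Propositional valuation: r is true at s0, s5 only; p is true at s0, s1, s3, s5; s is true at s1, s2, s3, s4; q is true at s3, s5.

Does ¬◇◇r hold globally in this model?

No

Recall that ◇ψ holds at a world iff ψ holds at some accessible world.
Let φ = ¬◇◇r. Evaluate φ at each world:
  s0 (successors {s0, s1, s2, s4}): φ is false.
  s1 (successors {s0}): φ is false.
  s2 (successors {s2, s4, s5}): φ is false.
  s3 (successors {s0, s1, s3, s5}): φ is false.
  s4 (successors {s4, s5}): φ is false.
  s5 (successors {s2, s4, s5}): φ is false.
Detail at s0 (counterexample):
  At s0: ◇◇r is true, so ¬◇◇r is false.
    At s0: ◇◇r requires ◇r at some successor in {s0, s1, s2, s4}.
      ◇r holds at s0, so ◇◇r is true at s0.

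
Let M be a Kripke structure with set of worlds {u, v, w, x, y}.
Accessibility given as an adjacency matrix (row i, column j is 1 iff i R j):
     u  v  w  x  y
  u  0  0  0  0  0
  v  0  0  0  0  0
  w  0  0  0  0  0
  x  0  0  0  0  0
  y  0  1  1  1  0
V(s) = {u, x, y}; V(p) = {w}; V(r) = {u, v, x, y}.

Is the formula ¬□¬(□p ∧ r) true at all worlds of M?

No

Recall that □ψ holds at a world iff ψ holds at every accessible world, and ◇ψ holds iff ψ holds at some accessible world.
Let φ = ¬□¬(□p ∧ r). Evaluate φ at each world:
  u (successors ∅): φ is false.
  v (successors ∅): φ is false.
  w (successors ∅): φ is false.
  x (successors ∅): φ is false.
  y (successors {v, w, x}): φ is true.
Detail at u (counterexample):
  At u: □¬(□p ∧ r) is true, so ¬□¬(□p ∧ r) is false.
    At u: no accessible worlds, so □¬(□p ∧ r) holds vacuously.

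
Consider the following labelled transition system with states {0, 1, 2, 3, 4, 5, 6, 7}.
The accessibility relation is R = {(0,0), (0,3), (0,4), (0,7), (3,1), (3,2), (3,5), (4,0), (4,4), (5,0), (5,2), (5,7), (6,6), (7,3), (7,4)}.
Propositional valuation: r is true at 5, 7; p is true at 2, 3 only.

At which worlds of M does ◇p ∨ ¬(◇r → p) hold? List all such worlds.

Let φ = ◇p ∨ ¬(◇r → p). Evaluate φ at each world:
  0 (successors {0, 3, 4, 7}): φ is true.
  1 (successors ∅): φ is false.
  2 (successors ∅): φ is false.
  3 (successors {1, 2, 5}): φ is true.
  4 (successors {0, 4}): φ is false.
  5 (successors {0, 2, 7}): φ is true.
  6 (successors {6}): φ is false.
  7 (successors {3, 4}): φ is true.
For instance, at 0:
  At 0: ◇p is true, ¬(◇r → p) is true, so ◇p ∨ ¬(◇r → p) is true.
    At 0: ◇p requires p at some successor in {0, 3, 4, 7}.
      p holds at 3, so ◇p is true at 0.
    At 0: ◇r → p is false, so ¬(◇r → p) is true.
      At 0: ◇r is true, p is false, so ◇r → p is false.
Satisfying worlds: {0, 3, 5, 7}

0, 3, 5, 7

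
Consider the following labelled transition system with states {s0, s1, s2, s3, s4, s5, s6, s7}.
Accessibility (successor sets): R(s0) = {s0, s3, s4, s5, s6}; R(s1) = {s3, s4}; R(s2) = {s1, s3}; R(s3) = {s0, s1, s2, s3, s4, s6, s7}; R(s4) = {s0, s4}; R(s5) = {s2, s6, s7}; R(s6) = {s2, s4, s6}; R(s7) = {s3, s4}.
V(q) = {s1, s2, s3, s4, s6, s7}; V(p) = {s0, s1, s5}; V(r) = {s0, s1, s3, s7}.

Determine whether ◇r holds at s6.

At s6: ◇r requires r at some successor in {s2, s4, s6}.
  At s2: r is false.
  At s4: r is false.
  At s6: r is false.
So ◇r is false at s6.

No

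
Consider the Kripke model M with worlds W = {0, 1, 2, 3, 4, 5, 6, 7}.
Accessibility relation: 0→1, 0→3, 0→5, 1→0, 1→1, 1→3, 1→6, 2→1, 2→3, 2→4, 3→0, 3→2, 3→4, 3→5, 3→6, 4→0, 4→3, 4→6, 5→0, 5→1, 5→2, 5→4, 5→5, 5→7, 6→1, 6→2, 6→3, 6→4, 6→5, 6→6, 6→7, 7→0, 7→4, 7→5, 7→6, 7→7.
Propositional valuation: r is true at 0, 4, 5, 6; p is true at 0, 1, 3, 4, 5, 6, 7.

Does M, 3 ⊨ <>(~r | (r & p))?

Yes

At 3: <>(~r | (r & p)) requires ~r | (r & p) at some successor in {0, 2, 4, 5, 6}.
  ~r | (r & p) holds at 0, so <>(~r | (r & p)) is true at 3.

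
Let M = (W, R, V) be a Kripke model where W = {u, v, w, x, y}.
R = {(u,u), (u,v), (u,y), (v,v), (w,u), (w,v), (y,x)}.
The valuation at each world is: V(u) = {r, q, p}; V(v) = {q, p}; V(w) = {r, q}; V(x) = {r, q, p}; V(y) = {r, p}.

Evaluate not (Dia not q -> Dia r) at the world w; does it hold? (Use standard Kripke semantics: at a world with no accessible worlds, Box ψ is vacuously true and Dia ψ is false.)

No

At w: Dia not q -> Dia r is true, so not (Dia not q -> Dia r) is false.
  At w: Dia not q is false, Dia r is true, so Dia not q -> Dia r is true.
    At w: Dia not q requires not q at some successor in {u, v}.
      At u: not q is false.
      At v: not q is false.
    So Dia not q is false at w.
    At w: Dia r requires r at some successor in {u, v}.
      r holds at u, so Dia r is true at w.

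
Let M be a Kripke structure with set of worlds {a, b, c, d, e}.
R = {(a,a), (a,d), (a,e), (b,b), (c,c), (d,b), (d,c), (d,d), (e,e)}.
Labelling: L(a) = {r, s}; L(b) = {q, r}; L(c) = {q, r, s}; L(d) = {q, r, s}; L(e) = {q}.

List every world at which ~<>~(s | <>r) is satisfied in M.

b, c, d

Let φ = ~<>~(s | <>r). Evaluate φ at each world:
  a (successors {a, d, e}): φ is false.
  b (successors {b}): φ is true.
  c (successors {c}): φ is true.
  d (successors {b, c, d}): φ is true.
  e (successors {e}): φ is false.
For instance, at a:
  At a: <>~(s | <>r) is true, so ~<>~(s | <>r) is false.
    At a: <>~(s | <>r) requires ~(s | <>r) at some successor in {a, d, e}.
      ~(s | <>r) holds at e, so <>~(s | <>r) is true at a.
Satisfying worlds: {b, c, d}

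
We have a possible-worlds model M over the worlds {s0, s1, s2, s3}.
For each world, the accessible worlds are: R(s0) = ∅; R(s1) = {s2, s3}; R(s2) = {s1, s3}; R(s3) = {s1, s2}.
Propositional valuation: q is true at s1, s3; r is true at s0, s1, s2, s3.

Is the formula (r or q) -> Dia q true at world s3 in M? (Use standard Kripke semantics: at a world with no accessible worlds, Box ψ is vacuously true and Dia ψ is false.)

Yes

At s3: r or q is true, Dia q is true, so (r or q) -> Dia q is true.
  At s3: Dia q requires q at some successor in {s1, s2}.
    q holds at s1, so Dia q is true at s3.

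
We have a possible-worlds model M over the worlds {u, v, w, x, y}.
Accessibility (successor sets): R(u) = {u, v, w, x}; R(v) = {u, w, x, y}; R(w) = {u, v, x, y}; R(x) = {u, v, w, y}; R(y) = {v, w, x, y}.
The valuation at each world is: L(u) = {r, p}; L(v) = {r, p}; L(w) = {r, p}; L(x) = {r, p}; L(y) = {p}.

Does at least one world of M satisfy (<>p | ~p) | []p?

Recall that []ψ holds at a world iff ψ holds at every accessible world, and <>ψ holds iff ψ holds at some accessible world.
Let φ = (<>p | ~p) | []p. Evaluate φ at each world:
  u (successors {u, v, w, x}): φ is true.
  v (successors {u, w, x, y}): φ is true.
  w (successors {u, v, x, y}): φ is true.
  x (successors {u, v, w, y}): φ is true.
  y (successors {v, w, x, y}): φ is true.
Detail at u (witness):
  At u: <>p | ~p is true, []p is true, so (<>p | ~p) | []p is true.
    At u: <>p is true, ~p is false, so <>p | ~p is true.
      At u: <>p requires p at some successor in {u, v, w, x}.
        p holds at u, so <>p is true at u.
    At u: []p requires p at every successor {u, v, w, x}.
      At u: p is true.
      At v: p is true.
      At w: p is true.
      At x: p is true.
    So []p is true at u.

Yes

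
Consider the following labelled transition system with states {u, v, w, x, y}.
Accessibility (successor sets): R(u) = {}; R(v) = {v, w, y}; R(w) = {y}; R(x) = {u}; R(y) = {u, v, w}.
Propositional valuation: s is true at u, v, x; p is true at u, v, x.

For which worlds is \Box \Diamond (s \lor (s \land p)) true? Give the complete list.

u, w

Let φ = \Box \Diamond (s \lor (s \land p)). Evaluate φ at each world:
  u (successors ∅): φ is true.
  v (successors {v, w, y}): φ is false.
  w (successors {y}): φ is true.
  x (successors {u}): φ is false.
  y (successors {u, v, w}): φ is false.
For instance, at v:
  At v: \Box \Diamond (s \lor (s \land p)) requires \Diamond (s \lor (s \land p)) at every successor {v, w, y}.
    \Diamond (s \lor (s \land p)) fails at w, so \Box \Diamond (s \lor (s \land p)) is false at v.
      At w: \Diamond (s \lor (s \land p)) requires s \lor (s \land p) at some successor in {y}.
        At y: s \lor (s \land p) is false.
      So \Diamond (s \lor (s \land p)) is false at w.
Satisfying worlds: {u, w}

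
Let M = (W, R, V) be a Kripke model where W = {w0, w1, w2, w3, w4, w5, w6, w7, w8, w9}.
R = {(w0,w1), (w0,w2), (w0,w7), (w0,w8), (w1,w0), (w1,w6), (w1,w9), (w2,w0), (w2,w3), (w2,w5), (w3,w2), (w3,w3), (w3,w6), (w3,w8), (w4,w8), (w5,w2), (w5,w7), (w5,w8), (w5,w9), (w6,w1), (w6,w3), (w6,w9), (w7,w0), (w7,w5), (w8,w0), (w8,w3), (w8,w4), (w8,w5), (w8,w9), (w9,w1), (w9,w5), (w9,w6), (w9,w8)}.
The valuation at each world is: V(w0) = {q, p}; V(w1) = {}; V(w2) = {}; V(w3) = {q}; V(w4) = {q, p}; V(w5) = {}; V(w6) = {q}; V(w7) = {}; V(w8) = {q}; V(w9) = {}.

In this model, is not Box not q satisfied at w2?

Yes

At w2: Box not q is false, so not Box not q is true.
  At w2: Box not q requires not q at every successor {w0, w3, w5}.
    not q fails at w0, so Box not q is false at w2.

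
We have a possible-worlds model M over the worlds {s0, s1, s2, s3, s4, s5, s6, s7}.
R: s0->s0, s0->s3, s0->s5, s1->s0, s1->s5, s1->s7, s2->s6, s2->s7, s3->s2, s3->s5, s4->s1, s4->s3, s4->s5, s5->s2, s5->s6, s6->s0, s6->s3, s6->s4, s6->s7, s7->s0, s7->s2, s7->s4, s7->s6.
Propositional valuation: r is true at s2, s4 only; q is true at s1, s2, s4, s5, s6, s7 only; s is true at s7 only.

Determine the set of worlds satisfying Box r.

Let φ = Box r. Evaluate φ at each world:
  s0 (successors {s0, s3, s5}): φ is false.
  s1 (successors {s0, s5, s7}): φ is false.
  s2 (successors {s6, s7}): φ is false.
  s3 (successors {s2, s5}): φ is false.
  s4 (successors {s1, s3, s5}): φ is false.
  s5 (successors {s2, s6}): φ is false.
  s6 (successors {s0, s3, s4, s7}): φ is false.
  s7 (successors {s0, s2, s4, s6}): φ is false.
For instance, at s3:
  At s3: Box r requires r at every successor {s2, s5}.
    r fails at s5, so Box r is false at s3.
Satisfying worlds: none.

none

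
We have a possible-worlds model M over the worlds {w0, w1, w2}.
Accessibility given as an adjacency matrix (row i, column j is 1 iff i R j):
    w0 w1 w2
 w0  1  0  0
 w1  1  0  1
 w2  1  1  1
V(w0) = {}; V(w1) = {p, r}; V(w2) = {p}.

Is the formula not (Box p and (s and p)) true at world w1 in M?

Recall that Box ψ holds at a world iff ψ holds at every accessible world, and Dia ψ holds iff ψ holds at some accessible world.
At w1: Box p and (s and p) is false, so not (Box p and (s and p)) is true.
  At w1: Box p is false, s and p is false, so Box p and (s and p) is false.
    At w1: Box p requires p at every successor {w0, w2}.
      p fails at w0, so Box p is false at w1.

Yes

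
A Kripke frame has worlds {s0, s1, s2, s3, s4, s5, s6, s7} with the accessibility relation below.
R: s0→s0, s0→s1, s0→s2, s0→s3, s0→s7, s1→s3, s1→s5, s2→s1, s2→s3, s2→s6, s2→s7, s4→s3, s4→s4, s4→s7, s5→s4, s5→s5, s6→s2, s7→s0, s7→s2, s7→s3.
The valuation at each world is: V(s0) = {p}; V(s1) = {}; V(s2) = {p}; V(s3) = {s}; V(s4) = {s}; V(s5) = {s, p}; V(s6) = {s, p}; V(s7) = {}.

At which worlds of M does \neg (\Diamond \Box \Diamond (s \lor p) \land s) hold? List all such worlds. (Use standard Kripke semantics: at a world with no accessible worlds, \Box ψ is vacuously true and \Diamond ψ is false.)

s0, s1, s2, s3, s6, s7

Let φ = \neg (\Diamond \Box \Diamond (s \lor p) \land s). Evaluate φ at each world:
  s0 (successors {s0, s1, s2, s3, s7}): φ is true.
  s1 (successors {s3, s5}): φ is true.
  s2 (successors {s1, s3, s6, s7}): φ is true.
  s3 (successors ∅): φ is true.
  s4 (successors {s3, s4, s7}): φ is false.
  s5 (successors {s4, s5}): φ is false.
  s6 (successors {s2}): φ is true.
  s7 (successors {s0, s2, s3}): φ is true.
For instance, at s1:
  At s1: \Diamond \Box \Diamond (s \lor p) \land s is false, so \neg (\Diamond \Box \Diamond (s \lor p) \land s) is true.
    At s1: \Diamond \Box \Diamond (s \lor p) is true, s is false, so \Diamond \Box \Diamond (s \lor p) \land s is false.
      At s1: \Diamond \Box \Diamond (s \lor p) requires \Box \Diamond (s \lor p) at some successor in {s3, s5}.
        \Box \Diamond (s \lor p) holds at s3, so \Diamond \Box \Diamond (s \lor p) is true at s1.
Satisfying worlds: {s0, s1, s2, s3, s6, s7}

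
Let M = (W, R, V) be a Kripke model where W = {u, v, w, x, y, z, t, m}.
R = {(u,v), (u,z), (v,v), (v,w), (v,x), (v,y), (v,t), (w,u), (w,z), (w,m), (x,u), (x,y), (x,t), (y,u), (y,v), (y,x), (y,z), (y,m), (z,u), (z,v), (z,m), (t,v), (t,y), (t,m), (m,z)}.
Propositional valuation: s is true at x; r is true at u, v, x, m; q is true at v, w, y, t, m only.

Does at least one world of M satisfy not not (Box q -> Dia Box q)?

Let φ = not not (Box q -> Dia Box q). Evaluate φ at each world:
  u (successors {v, z}): φ is true.
  v (successors {v, w, x, y, t}): φ is true.
  w (successors {u, z, m}): φ is true.
  x (successors {u, y, t}): φ is true.
  y (successors {u, v, x, z, m}): φ is true.
  z (successors {u, v, m}): φ is true.
  t (successors {v, y, m}): φ is false.
  m (successors {z}): φ is true.
Detail at u (witness):
  At u: not (Box q -> Dia Box q) is false, so not not (Box q -> Dia Box q) is true.
    At u: Box q -> Dia Box q is true, so not (Box q -> Dia Box q) is false.
      At u: Box q is false, Dia Box q is false, so Box q -> Dia Box q is true.

Yes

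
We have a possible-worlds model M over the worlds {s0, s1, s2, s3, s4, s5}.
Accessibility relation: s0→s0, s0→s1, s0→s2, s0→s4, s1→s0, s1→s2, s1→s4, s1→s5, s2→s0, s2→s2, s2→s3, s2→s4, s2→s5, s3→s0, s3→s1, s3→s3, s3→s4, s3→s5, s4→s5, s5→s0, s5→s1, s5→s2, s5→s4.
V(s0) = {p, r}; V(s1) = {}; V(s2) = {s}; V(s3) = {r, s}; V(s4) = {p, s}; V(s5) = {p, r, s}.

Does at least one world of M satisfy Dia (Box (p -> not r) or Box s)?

Yes

Let φ = Dia (Box (p -> not r) or Box s). Evaluate φ at each world:
  s0 (successors {s0, s1, s2, s4}): φ is true.
  s1 (successors {s0, s2, s4, s5}): φ is true.
  s2 (successors {s0, s2, s3, s4, s5}): φ is true.
  s3 (successors {s0, s1, s3, s4, s5}): φ is true.
  s4 (successors {s5}): φ is false.
  s5 (successors {s0, s1, s2, s4}): φ is true.
Detail at s0 (witness):
  At s0: Dia (Box (p -> not r) or Box s) requires Box (p -> not r) or Box s at some successor in {s0, s1, s2, s4}.
    Box (p -> not r) or Box s holds at s4, so Dia (Box (p -> not r) or Box s) is true at s0.
      At s4: Box (p -> not r) is false, Box s is true, so Box (p -> not r) or Box s is true.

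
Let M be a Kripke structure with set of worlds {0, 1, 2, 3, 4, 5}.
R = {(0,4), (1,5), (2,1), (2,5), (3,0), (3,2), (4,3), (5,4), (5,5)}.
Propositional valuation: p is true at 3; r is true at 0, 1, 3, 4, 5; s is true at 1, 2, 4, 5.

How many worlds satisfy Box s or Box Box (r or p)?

Let φ = Box s or Box Box (r or p). Evaluate φ at each world:
  0 (successors {4}): φ is true.
  1 (successors {5}): φ is true.
  2 (successors {1, 5}): φ is true.
  3 (successors {0, 2}): φ is true.
  4 (successors {3}): φ is false.
  5 (successors {4, 5}): φ is true.
For instance, at 1:
  At 1: Box s is true, Box Box (r or p) is true, so Box s or Box Box (r or p) is true.
    At 1: Box s requires s at every successor {5}.
      At 5: s is true.
    So Box s is true at 1.
    At 1: Box Box (r or p) requires Box (r or p) at every successor {5}.
      At 5: Box (r or p) is true.
    So Box Box (r or p) is true at 1.
Satisfying worlds: {0, 1, 2, 3, 5}

5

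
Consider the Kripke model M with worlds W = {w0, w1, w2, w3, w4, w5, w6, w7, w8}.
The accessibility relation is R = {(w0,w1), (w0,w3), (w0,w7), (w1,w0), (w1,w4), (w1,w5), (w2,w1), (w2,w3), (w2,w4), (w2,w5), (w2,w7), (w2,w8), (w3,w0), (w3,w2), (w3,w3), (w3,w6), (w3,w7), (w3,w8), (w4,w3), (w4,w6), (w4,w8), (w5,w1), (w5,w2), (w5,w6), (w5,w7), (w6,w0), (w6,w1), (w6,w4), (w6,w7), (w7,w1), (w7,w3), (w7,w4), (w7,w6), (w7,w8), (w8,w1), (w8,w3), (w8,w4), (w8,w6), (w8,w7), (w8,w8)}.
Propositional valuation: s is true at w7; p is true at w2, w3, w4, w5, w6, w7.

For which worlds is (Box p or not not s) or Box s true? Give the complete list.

Recall that Box ψ holds at a world iff ψ holds at every accessible world, and Dia ψ holds iff ψ holds at some accessible world.
Let φ = (Box p or not not s) or Box s. Evaluate φ at each world:
  w0 (successors {w1, w3, w7}): φ is false.
  w1 (successors {w0, w4, w5}): φ is false.
  w2 (successors {w1, w3, w4, w5, w7, w8}): φ is false.
  w3 (successors {w0, w2, w3, w6, w7, w8}): φ is false.
  w4 (successors {w3, w6, w8}): φ is false.
  w5 (successors {w1, w2, w6, w7}): φ is false.
  w6 (successors {w0, w1, w4, w7}): φ is false.
  w7 (successors {w1, w3, w4, w6, w8}): φ is true.
  w8 (successors {w1, w3, w4, w6, w7, w8}): φ is false.
For instance, at w2:
  At w2: Box p or not not s is false, Box s is false, so (Box p or not not s) or Box s is false.
    At w2: Box p is false, not not s is false, so Box p or not not s is false.
      At w2: Box p requires p at every successor {w1, w3, w4, w5, w7, w8}.
        p fails at w1, so Box p is false at w2.
    At w2: Box s requires s at every successor {w1, w3, w4, w5, w7, w8}.
      s fails at w1, so Box s is false at w2.
Satisfying worlds: {w7}

w7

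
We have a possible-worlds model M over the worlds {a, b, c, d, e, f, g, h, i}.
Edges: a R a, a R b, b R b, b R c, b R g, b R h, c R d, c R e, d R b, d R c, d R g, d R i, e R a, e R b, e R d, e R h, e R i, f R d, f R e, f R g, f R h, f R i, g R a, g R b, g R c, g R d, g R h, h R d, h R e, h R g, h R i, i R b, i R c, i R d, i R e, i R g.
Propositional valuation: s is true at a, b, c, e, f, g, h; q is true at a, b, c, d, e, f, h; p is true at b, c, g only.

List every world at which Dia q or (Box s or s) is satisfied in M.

a, b, c, d, e, f, g, h, i

Let φ = Dia q or (Box s or s). Evaluate φ at each world:
  a (successors {a, b}): φ is true.
  b (successors {b, c, g, h}): φ is true.
  c (successors {d, e}): φ is true.
  d (successors {b, c, g, i}): φ is true.
  e (successors {a, b, d, h, i}): φ is true.
  f (successors {d, e, g, h, i}): φ is true.
  g (successors {a, b, c, d, h}): φ is true.
  h (successors {d, e, g, i}): φ is true.
  i (successors {b, c, d, e, g}): φ is true.
For instance, at d:
  At d: Dia q is true, Box s or s is false, so Dia q or (Box s or s) is true.
    At d: Dia q requires q at some successor in {b, c, g, i}.
      q holds at b, so Dia q is true at d.
    At d: Box s is false, s is false, so Box s or s is false.
      At d: Box s requires s at every successor {b, c, g, i}.
        s fails at i, so Box s is false at d.
Satisfying worlds: {a, b, c, d, e, f, g, h, i}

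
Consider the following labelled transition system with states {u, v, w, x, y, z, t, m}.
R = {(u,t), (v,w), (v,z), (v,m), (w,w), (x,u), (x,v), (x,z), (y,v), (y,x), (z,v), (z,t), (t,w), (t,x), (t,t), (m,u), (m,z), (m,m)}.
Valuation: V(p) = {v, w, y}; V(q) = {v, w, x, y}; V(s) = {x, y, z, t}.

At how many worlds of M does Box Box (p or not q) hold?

Recall that Box ψ holds at a world iff ψ holds at every accessible world, and Dia ψ holds iff ψ holds at some accessible world.
Let φ = Box Box (p or not q). Evaluate φ at each world:
  u (successors {t}): φ is false.
  v (successors {w, z, m}): φ is true.
  w (successors {w}): φ is true.
  x (successors {u, v, z}): φ is true.
  y (successors {v, x}): φ is true.
  z (successors {v, t}): φ is false.
  t (successors {w, x, t}): φ is false.
  m (successors {u, z, m}): φ is true.
For instance, at y:
  At y: Box Box (p or not q) requires Box (p or not q) at every successor {v, x}.
      At v: Box (p or not q) requires p or not q at every successor {w, z, m}.
        At w: p or not q is true.
        At z: p or not q is true.
        At m: p or not q is true.
      So Box (p or not q) is true at v.
      At x: Box (p or not q) requires p or not q at every successor {u, v, z}.
        At u: p or not q is true.
        At v: p or not q is true.
        At z: p or not q is true.
      So Box (p or not q) is true at x.
  So Box Box (p or not q) is true at y.
Satisfying worlds: {v, w, x, y, m}

5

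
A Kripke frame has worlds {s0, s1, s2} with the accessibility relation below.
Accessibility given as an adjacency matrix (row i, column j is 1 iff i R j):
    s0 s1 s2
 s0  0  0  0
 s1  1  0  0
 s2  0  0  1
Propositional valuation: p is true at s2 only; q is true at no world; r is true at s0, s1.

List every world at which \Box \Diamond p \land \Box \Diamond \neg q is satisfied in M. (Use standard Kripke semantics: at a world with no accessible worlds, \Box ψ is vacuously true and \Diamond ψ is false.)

Let φ = \Box \Diamond p \land \Box \Diamond \neg q. Evaluate φ at each world:
  s0 (successors ∅): φ is true.
  s1 (successors {s0}): φ is false.
  s2 (successors {s2}): φ is true.
For instance, at s2:
  At s2: \Box \Diamond p is true, \Box \Diamond \neg q is true, so \Box \Diamond p \land \Box \Diamond \neg q is true.
    At s2: \Box \Diamond p requires \Diamond p at every successor {s2}.
      At s2: \Diamond p is true.
    So \Box \Diamond p is true at s2.
    At s2: \Box \Diamond \neg q requires \Diamond \neg q at every successor {s2}.
      At s2: \Diamond \neg q is true.
    So \Box \Diamond \neg q is true at s2.
Satisfying worlds: {s0, s2}

s0, s2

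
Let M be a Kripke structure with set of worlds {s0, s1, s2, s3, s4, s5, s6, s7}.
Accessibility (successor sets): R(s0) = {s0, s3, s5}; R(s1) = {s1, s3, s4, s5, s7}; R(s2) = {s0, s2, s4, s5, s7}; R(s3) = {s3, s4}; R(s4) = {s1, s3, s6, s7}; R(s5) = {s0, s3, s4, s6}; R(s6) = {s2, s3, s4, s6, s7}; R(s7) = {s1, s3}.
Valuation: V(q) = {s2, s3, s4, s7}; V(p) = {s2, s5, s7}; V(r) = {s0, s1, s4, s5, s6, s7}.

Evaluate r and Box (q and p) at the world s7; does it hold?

No

At s7: r is true, Box (q and p) is false, so r and Box (q and p) is false.
  At s7: Box (q and p) requires q and p at every successor {s1, s3}.
    q and p fails at s1, so Box (q and p) is false at s7.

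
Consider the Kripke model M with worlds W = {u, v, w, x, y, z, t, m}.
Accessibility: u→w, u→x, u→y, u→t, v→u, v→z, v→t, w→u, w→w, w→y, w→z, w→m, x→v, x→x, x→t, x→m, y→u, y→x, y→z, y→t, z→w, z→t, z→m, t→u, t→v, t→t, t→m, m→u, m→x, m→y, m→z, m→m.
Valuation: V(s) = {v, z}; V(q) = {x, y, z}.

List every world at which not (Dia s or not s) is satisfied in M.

z

Let φ = not (Dia s or not s). Evaluate φ at each world:
  u (successors {w, x, y, t}): φ is false.
  v (successors {u, z, t}): φ is false.
  w (successors {u, w, y, z, m}): φ is false.
  x (successors {v, x, t, m}): φ is false.
  y (successors {u, x, z, t}): φ is false.
  z (successors {w, t, m}): φ is true.
  t (successors {u, v, t, m}): φ is false.
  m (successors {u, x, y, z, m}): φ is false.
For instance, at z:
  At z: Dia s or not s is false, so not (Dia s or not s) is true.
    At z: Dia s is false, not s is false, so Dia s or not s is false.
      At z: Dia s requires s at some successor in {w, t, m}.
        At w: s is false.
        At t: s is false.
        At m: s is false.
      So Dia s is false at z.
Satisfying worlds: {z}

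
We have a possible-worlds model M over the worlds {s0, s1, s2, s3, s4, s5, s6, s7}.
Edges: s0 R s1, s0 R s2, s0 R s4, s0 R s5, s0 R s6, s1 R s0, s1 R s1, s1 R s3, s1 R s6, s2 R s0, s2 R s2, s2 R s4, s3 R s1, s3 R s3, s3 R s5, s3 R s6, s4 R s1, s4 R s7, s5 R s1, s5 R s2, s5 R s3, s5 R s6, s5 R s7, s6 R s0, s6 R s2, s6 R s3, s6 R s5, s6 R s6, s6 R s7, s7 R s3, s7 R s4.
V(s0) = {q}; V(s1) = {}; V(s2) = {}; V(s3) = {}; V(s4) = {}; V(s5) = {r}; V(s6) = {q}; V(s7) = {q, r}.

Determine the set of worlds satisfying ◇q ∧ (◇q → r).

s5

Recall that ◇ψ holds at a world iff ψ holds at some accessible world.
Let φ = ◇q ∧ (◇q → r). Evaluate φ at each world:
  s0 (successors {s1, s2, s4, s5, s6}): φ is false.
  s1 (successors {s0, s1, s3, s6}): φ is false.
  s2 (successors {s0, s2, s4}): φ is false.
  s3 (successors {s1, s3, s5, s6}): φ is false.
  s4 (successors {s1, s7}): φ is false.
  s5 (successors {s1, s2, s3, s6, s7}): φ is true.
  s6 (successors {s0, s2, s3, s5, s6, s7}): φ is false.
  s7 (successors {s3, s4}): φ is false.
For instance, at s1:
  At s1: ◇q is true, ◇q → r is false, so ◇q ∧ (◇q → r) is false.
    At s1: ◇q requires q at some successor in {s0, s1, s3, s6}.
      q holds at s0, so ◇q is true at s1.
    At s1: ◇q is true, r is false, so ◇q → r is false.
      At s1: ◇q requires q at some successor in {s0, s1, s3, s6}.
        q holds at s0, so ◇q is true at s1.
Satisfying worlds: {s5}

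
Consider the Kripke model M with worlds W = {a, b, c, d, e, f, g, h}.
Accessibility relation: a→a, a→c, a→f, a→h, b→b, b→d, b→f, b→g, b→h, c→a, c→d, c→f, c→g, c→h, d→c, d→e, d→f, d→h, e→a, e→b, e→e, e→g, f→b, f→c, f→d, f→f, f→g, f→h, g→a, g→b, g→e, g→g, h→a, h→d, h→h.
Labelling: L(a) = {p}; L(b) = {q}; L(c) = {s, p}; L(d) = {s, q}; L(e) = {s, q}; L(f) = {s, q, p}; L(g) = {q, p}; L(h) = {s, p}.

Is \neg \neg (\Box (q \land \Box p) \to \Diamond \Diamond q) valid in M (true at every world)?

Yes

Let φ = \neg \neg (\Box (q \land \Box p) \to \Diamond \Diamond q). Evaluate φ at each world:
  a (successors {a, c, f, h}): φ is true.
  b (successors {b, d, f, g, h}): φ is true.
  c (successors {a, d, f, g, h}): φ is true.
  d (successors {c, e, f, h}): φ is true.
  e (successors {a, b, e, g}): φ is true.
  f (successors {b, c, d, f, g, h}): φ is true.
  g (successors {a, b, e, g}): φ is true.
  h (successors {a, d, h}): φ is true.
For instance, at a:
  At a: \neg (\Box (q \land \Box p) \to \Diamond \Diamond q) is false, so \neg \neg (\Box (q \land \Box p) \to \Diamond \Diamond q) is true.
    At a: \Box (q \land \Box p) \to \Diamond \Diamond q is true, so \neg (\Box (q \land \Box p) \to \Diamond \Diamond q) is false.
      At a: \Box (q \land \Box p) is false, \Diamond \Diamond q is true, so \Box (q \land \Box p) \to \Diamond \Diamond q is true.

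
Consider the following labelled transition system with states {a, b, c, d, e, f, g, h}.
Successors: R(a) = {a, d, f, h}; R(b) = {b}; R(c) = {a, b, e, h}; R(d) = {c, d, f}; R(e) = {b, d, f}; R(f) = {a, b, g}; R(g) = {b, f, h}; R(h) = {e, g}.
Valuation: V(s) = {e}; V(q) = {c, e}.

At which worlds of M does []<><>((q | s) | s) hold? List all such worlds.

h

Let φ = []<><>((q | s) | s). Evaluate φ at each world:
  a (successors {a, d, f, h}): φ is false.
  b (successors {b}): φ is false.
  c (successors {a, b, e, h}): φ is false.
  d (successors {c, d, f}): φ is false.
  e (successors {b, d, f}): φ is false.
  f (successors {a, b, g}): φ is false.
  g (successors {b, f, h}): φ is false.
  h (successors {e, g}): φ is true.
For instance, at a:
  At a: []<><>((q | s) | s) requires <><>((q | s) | s) at every successor {a, d, f, h}.
    <><>((q | s) | s) fails at f, so []<><>((q | s) | s) is false at a.
      At f: <><>((q | s) | s) requires <>((q | s) | s) at some successor in {a, b, g}.
        At a: <>((q | s) | s) is false.
        At b: <>((q | s) | s) is false.
        At g: <>((q | s) | s) is false.
      So <><>((q | s) | s) is false at f.
Satisfying worlds: {h}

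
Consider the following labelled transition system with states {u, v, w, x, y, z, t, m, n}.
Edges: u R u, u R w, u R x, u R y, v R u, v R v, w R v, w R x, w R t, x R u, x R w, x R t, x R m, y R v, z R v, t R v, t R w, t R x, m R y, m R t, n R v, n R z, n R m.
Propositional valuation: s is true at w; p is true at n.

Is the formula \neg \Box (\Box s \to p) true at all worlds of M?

No

Recall that \Box ψ holds at a world iff ψ holds at every accessible world, and \Diamond ψ holds iff ψ holds at some accessible world.
Let φ = \neg \Box (\Box s \to p). Evaluate φ at each world:
  u (successors {u, w, x, y}): φ is false.
  v (successors {u, v}): φ is false.
  w (successors {v, x, t}): φ is false.
  x (successors {u, w, t, m}): φ is false.
  y (successors {v}): φ is false.
  z (successors {v}): φ is false.
  t (successors {v, w, x}): φ is false.
  m (successors {y, t}): φ is false.
  n (successors {v, z, m}): φ is false.
Detail at u (counterexample):
  At u: \Box (\Box s \to p) is true, so \neg \Box (\Box s \to p) is false.
    At u: \Box (\Box s \to p) requires \Box s \to p at every successor {u, w, x, y}.
      At u: \Box s \to p is true.
      At w: \Box s \to p is true.
      At x: \Box s \to p is true.
      At y: \Box s \to p is true.
    So \Box (\Box s \to p) is true at u.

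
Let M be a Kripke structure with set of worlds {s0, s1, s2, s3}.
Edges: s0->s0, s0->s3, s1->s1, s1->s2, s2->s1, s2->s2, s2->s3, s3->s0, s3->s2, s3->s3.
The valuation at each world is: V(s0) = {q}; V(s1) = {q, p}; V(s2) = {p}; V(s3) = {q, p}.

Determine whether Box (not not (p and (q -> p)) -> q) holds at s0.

Yes

At s0: Box (not not (p and (q -> p)) -> q) requires not not (p and (q -> p)) -> q at every successor {s0, s3}.
  At s0: not not (p and (q -> p)) -> q is true.
  At s3: not not (p and (q -> p)) -> q is true.
So Box (not not (p and (q -> p)) -> q) is true at s0.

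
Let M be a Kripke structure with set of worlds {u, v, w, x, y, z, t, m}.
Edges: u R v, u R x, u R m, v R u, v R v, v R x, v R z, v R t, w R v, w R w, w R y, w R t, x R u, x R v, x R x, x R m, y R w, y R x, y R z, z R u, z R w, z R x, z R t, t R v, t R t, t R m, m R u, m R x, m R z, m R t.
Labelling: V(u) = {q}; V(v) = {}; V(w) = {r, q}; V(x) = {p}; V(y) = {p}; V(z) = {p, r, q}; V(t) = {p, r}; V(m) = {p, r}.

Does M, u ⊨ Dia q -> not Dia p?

Yes

At u: Dia q is false, not Dia p is false, so Dia q -> not Dia p is true.
  At u: Dia q requires q at some successor in {v, x, m}.
    At v: q is false.
    At x: q is false.
    At m: q is false.
  So Dia q is false at u.
  At u: Dia p is true, so not Dia p is false.
    At u: Dia p requires p at some successor in {v, x, m}.
      p holds at x, so Dia p is true at u.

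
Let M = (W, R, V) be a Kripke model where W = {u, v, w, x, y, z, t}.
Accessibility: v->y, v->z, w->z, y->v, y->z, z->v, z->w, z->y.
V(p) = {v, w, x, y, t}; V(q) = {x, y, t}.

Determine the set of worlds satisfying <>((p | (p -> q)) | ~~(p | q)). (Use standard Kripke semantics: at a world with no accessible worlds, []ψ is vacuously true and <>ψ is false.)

Recall that <>ψ holds at a world iff ψ holds at some accessible world.
Let φ = <>((p | (p -> q)) | ~~(p | q)). Evaluate φ at each world:
  u (successors ∅): φ is false.
  v (successors {y, z}): φ is true.
  w (successors {z}): φ is true.
  x (successors ∅): φ is false.
  y (successors {v, z}): φ is true.
  z (successors {v, w, y}): φ is true.
  t (successors ∅): φ is false.
For instance, at z:
  At z: <>((p | (p -> q)) | ~~(p | q)) requires (p | (p -> q)) | ~~(p | q) at some successor in {v, w, y}.
    (p | (p -> q)) | ~~(p | q) holds at v, so <>((p | (p -> q)) | ~~(p | q)) is true at z.
Satisfying worlds: {v, w, y, z}

v, w, y, z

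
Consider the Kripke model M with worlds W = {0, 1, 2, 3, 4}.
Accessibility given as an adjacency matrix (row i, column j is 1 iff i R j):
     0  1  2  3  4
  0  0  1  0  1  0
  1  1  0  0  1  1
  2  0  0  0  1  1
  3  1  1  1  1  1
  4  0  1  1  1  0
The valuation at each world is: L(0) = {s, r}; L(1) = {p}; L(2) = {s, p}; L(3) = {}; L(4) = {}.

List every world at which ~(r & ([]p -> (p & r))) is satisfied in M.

1, 2, 3, 4

Let φ = ~(r & ([]p -> (p & r))). Evaluate φ at each world:
  0 (successors {1, 3}): φ is false.
  1 (successors {0, 3, 4}): φ is true.
  2 (successors {3, 4}): φ is true.
  3 (successors {0, 1, 2, 3, 4}): φ is true.
  4 (successors {1, 2, 3}): φ is true.
For instance, at 4:
  At 4: r & ([]p -> (p & r)) is false, so ~(r & ([]p -> (p & r))) is true.
    At 4: r is false, []p -> (p & r) is true, so r & ([]p -> (p & r)) is false.
      At 4: []p is false, p & r is false, so []p -> (p & r) is true.
Satisfying worlds: {1, 2, 3, 4}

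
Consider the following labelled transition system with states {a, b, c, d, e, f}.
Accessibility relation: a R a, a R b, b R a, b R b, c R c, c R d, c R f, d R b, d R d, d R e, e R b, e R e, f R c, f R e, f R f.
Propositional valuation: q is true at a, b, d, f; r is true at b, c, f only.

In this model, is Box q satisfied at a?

At a: Box q requires q at every successor {a, b}.
  At a: q is true.
  At b: q is true.
So Box q is true at a.

Yes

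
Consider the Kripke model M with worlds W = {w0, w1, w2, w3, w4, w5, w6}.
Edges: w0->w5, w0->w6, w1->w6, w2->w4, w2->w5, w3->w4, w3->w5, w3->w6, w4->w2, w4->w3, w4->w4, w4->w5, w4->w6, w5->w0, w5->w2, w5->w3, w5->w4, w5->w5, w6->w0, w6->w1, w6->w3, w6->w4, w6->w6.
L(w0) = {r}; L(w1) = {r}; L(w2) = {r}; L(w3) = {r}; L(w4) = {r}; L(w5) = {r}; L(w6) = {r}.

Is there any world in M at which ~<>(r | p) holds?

Recall that <>ψ holds at a world iff ψ holds at some accessible world.
Let φ = ~<>(r | p). Evaluate φ at each world:
  w0 (successors {w5, w6}): φ is false.
  w1 (successors {w6}): φ is false.
  w2 (successors {w4, w5}): φ is false.
  w3 (successors {w4, w5, w6}): φ is false.
  w4 (successors {w2, w3, w4, w5, w6}): φ is false.
  w5 (successors {w0, w2, w3, w4, w5}): φ is false.
  w6 (successors {w0, w1, w3, w4, w6}): φ is false.
For instance, at w4:
  At w4: <>(r | p) is true, so ~<>(r | p) is false.
    At w4: <>(r | p) requires r | p at some successor in {w2, w3, w4, w5, w6}.
      r | p holds at w2, so <>(r | p) is true at w4.

No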